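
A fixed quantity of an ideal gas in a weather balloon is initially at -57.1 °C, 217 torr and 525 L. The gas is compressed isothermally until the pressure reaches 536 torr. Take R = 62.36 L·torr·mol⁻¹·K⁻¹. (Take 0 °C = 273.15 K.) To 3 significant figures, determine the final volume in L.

V₂ ≈ 213 L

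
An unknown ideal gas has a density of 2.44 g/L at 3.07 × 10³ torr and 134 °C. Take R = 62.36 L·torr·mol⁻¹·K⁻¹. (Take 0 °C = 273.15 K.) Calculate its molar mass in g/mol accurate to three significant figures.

ρ = PM/(RT) ⇒ M = ρRT/P = (2.44 × 62.36 × 407.1) / 3.07e+03

M ≈ 20.2 g/mol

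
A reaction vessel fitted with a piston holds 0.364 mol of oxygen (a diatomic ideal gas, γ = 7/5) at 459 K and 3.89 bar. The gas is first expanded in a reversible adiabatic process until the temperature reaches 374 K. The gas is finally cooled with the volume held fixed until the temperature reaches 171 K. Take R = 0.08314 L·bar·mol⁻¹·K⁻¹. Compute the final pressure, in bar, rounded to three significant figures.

P₃ ≈ 0.869 bar

From PV = nRT: V₁ = nRT₁/P₁ = 3.571 L.
Adiabatic (γ = 7/5), T V^(γ−1) and P V^γ constant: P₂ = P₁·(T₂/T₁)^(γ/(γ−1)) = 1.900 bar; V₂ = V₁·(T₁/T₂)^(1/(γ−1)) = 5.958 L.
Isochoric, so P/T is constant: V₃ = V₂; P₃ = P₂·(T₃/T₂) = 0.8685 bar.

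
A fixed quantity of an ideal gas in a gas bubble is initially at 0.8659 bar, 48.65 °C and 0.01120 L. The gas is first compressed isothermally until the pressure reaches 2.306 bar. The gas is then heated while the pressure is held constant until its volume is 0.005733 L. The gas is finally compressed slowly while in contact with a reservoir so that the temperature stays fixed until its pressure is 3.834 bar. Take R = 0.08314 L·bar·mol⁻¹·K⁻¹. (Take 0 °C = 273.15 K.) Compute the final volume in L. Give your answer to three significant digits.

V₄ ≈ 0.00345 L

Convert: T₁ = 321.8 K.
T constant ⇒ Boyle's law P V = const: T₂ = T₁; V₂ = V₁·(P₁/P₂) = 0.004206 L.
Isobaric, so V/T is constant: P₃ = P₂; T₃ = T₂·(V₃/V₂) = 438.7 K.
T constant ⇒ Boyle's law P V = const: T₄ = T₃; V₄ = V₃·(P₃/P₄) = 0.003448 L.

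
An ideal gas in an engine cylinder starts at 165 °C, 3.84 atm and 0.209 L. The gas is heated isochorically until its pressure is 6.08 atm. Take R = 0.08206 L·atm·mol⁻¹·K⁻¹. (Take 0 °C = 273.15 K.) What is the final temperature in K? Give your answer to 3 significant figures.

T₂ ≈ 694 K

Convert: T₁ = 438.1 K.
Isochoric, so P/T is constant: V₂ = V₁; T₂ = T₁·(P₂/P₁) = 693.7 K.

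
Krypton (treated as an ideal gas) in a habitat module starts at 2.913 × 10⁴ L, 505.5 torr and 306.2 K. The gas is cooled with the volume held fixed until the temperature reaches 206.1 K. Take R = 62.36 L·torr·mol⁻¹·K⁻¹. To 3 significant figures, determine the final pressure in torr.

V constant ⇒ P ∝ T: V₂ = V₁; P₂ = P₁·(T₂/T₁) = 340.2 torr.

P₂ ≈ 340 torr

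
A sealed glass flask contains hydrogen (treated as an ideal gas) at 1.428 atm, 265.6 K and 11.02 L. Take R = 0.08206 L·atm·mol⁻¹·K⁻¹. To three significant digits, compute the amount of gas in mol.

n ≈ 0.722 mol

PV = nRT ⇒ n = PV/(RT) = (1.428 × 11.02) / (0.08206 × 265.6)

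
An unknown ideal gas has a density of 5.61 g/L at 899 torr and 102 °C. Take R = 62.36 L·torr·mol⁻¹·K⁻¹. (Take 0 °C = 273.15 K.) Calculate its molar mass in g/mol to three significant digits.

M ≈ 146 g/mol

ρ = PM/(RT) ⇒ M = ρRT/P = (5.61 × 62.36 × 375.1) / 899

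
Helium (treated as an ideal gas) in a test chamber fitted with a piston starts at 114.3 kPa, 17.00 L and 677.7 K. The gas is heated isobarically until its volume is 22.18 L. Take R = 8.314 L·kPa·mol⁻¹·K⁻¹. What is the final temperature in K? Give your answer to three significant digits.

Isobaric, so V/T is constant: P₂ = P₁; T₂ = T₁·(V₂/V₁) = 884.2 K.

T₂ ≈ 884 K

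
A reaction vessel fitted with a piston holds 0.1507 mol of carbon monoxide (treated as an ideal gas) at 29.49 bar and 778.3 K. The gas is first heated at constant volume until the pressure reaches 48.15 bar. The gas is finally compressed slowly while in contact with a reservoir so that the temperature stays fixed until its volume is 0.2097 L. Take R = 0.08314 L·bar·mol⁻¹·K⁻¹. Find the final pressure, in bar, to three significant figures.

P₃ ≈ 75.9 bar

From PV = nRT: V₁ = nRT₁/P₁ = 0.3307 L.
V constant ⇒ P ∝ T: V₂ = V₁; T₂ = T₁·(P₂/P₁) = 1271 K.
T constant ⇒ Boyle's law P V = const: T₃ = T₂; P₃ = P₂·(V₂/V₃) = 75.93 bar.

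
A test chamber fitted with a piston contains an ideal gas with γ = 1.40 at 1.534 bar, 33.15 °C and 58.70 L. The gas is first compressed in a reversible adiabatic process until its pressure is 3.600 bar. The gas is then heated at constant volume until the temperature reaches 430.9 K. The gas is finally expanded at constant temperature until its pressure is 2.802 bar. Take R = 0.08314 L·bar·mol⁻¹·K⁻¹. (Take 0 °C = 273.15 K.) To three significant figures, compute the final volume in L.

Convert: T₁ = 306.3 K.
Reversible adiabatic, γ = 1.40: T₂ = T₁·(P₂/P₁)^((γ−1)/γ) = 390.8 K; V₂ = V₁·(P₁/P₂)^(1/γ) = 31.92 L.
V constant ⇒ P ∝ T: V₃ = V₂; P₃ = P₂·(T₃/T₂) = 3.969 bar.
Isothermal, so P V is constant: T₄ = T₃; V₄ = V₃·(P₃/P₄) = 45.21 L.

V₄ ≈ 45.2 L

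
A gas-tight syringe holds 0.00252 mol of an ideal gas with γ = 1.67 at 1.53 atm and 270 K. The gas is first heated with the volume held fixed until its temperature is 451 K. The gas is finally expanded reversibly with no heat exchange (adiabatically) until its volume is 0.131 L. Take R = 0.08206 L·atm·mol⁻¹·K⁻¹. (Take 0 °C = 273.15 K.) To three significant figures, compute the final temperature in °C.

T₃ ≈ -81.6 °C

From PV = nRT: V₁ = nRT₁/P₁ = 0.03649 L.
V constant ⇒ P ∝ T: V₂ = V₁; P₂ = P₁·(T₂/T₁) = 2.556 atm.
Adiabatic (γ = 1.67), T V^(γ−1) and P V^γ constant: T₃ = T₂·(V₂/V₃)^(γ−1) = 191.5 K; P₃ = P₂·(V₂/V₃)^γ = 0.3024 atm.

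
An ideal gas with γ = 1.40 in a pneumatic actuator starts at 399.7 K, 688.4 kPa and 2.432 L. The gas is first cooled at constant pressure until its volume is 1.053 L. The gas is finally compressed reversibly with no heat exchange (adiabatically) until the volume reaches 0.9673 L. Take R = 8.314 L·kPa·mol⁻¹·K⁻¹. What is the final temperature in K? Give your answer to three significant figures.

Isobaric, so V/T is constant: P₂ = P₁; T₂ = T₁·(V₂/V₁) = 173.1 K.
Adiabatic (γ = 1.40), T V^(γ−1) and P V^γ constant: T₃ = T₂·(V₂/V₃)^(γ−1) = 179.0 K; P₃ = P₂·(V₂/V₃)^γ = 775.3 kPa.

T₃ ≈ 179 K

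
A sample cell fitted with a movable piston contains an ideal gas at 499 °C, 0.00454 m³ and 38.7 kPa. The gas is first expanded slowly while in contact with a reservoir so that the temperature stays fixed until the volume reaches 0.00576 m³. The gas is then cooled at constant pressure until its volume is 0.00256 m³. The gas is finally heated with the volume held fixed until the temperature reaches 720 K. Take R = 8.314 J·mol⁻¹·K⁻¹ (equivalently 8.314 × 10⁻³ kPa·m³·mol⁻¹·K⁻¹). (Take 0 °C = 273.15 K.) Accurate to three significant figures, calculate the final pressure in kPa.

Convert: T₁ = 772.1 K.
T constant ⇒ Boyle's law P V = const: T₂ = T₁; P₂ = P₁·(V₁/V₂) = 30.50 kPa.
P constant ⇒ V ∝ T: P₃ = P₂; T₃ = T₂·(V₃/V₂) = 343.2 K.
V constant ⇒ P ∝ T: V₄ = V₃; P₄ = P₃·(T₄/T₃) = 64.00 kPa.

P₄ ≈ 64.0 kPa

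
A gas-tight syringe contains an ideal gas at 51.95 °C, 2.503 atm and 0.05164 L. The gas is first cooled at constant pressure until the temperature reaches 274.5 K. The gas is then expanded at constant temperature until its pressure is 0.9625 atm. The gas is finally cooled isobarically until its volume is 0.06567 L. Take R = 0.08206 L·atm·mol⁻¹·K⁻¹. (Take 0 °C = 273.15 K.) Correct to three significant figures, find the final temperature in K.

T₄ ≈ 159 K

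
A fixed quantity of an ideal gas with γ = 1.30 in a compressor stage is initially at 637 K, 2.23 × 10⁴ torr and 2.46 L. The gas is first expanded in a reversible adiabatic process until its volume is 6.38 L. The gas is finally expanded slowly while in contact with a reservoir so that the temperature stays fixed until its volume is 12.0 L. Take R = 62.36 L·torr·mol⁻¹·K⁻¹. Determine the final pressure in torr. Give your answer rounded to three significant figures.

P₃ ≈ 3.43e+03 torr

Reversible adiabatic, γ = 1.30: T₂ = T₁·(V₁/V₂)^(γ−1) = 478.6 K; P₂ = P₁·(V₁/V₂)^γ = 6460 torr.
T constant ⇒ Boyle's law P V = const: T₃ = T₂; P₃ = P₂·(V₂/V₃) = 3435 torr.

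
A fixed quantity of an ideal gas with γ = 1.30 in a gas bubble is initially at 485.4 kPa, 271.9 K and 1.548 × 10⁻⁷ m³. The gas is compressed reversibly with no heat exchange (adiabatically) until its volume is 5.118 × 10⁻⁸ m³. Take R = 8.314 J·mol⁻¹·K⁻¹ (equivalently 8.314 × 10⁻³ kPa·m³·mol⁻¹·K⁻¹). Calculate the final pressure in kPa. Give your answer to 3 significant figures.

Reversible adiabatic, γ = 1.30: T₂ = T₁·(V₁/V₂)^(γ−1) = 379.0 K; P₂ = P₁·(V₁/V₂)^γ = 2046 kPa.

P₂ ≈ 2.05e+03 kPa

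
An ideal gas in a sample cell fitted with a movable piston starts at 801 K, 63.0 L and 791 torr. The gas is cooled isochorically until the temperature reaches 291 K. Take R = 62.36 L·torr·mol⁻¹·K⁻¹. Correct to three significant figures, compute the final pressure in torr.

P₂ ≈ 287 torr

V constant ⇒ P ∝ T: V₂ = V₁; P₂ = P₁·(T₂/T₁) = 287.4 torr.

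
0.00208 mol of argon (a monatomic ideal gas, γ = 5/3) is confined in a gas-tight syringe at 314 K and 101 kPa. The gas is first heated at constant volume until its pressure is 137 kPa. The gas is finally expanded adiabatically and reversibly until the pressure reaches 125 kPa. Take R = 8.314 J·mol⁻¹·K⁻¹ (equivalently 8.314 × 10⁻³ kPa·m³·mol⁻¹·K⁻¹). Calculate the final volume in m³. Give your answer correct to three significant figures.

From PV = nRT: V₁ = nRT₁/P₁ = 5.376e-05 m³.
Isochoric, so P/T is constant: V₂ = V₁; T₂ = T₁·(P₂/P₁) = 425.9 K.
Adiabatic (γ = 5/3), T V^(γ−1) and P V^γ constant: T₃ = T₂·(P₃/P₂)^((γ−1)/γ) = 410.6 K; V₃ = V₂·(P₂/P₃)^(1/γ) = 5.680e-05 m³.

V₃ ≈ 5.68e-05 m³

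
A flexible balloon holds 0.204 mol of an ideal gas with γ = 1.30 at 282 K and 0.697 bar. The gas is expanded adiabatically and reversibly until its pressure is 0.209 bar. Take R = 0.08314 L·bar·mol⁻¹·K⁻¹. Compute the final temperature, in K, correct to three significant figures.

T₂ ≈ 214 K

From PV = nRT: V₁ = nRT₁/P₁ = 6.862 L.
Reversible adiabatic, γ = 1.30: T₂ = T₁·(P₂/P₁)^((γ−1)/γ) = 213.6 K; V₂ = V₁·(P₁/P₂)^(1/γ) = 17.33 L.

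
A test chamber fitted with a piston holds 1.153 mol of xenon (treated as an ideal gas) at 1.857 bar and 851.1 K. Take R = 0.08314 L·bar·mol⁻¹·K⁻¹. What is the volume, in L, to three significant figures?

V ≈ 43.9 L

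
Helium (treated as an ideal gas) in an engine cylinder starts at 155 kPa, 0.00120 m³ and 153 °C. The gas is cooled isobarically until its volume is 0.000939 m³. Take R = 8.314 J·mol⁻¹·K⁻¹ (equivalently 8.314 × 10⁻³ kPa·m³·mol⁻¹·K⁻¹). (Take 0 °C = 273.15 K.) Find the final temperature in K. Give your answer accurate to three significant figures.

T₂ ≈ 333 K

Convert: T₁ = 426.1 K.
P constant ⇒ V ∝ T: P₂ = P₁; T₂ = T₁·(V₂/V₁) = 333.5 K.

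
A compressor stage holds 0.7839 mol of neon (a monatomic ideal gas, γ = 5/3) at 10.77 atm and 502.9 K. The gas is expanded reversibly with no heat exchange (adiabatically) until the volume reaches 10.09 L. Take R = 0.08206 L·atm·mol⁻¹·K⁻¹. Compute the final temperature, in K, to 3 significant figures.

T₂ ≈ 224 K

From PV = nRT: V₁ = nRT₁/P₁ = 3.004 L.
Adiabatic (γ = 5/3), T V^(γ−1) and P V^γ constant: T₂ = T₁·(V₁/V₂)^(γ−1) = 224.2 K; P₂ = P₁·(V₁/V₂)^γ = 1.429 atm.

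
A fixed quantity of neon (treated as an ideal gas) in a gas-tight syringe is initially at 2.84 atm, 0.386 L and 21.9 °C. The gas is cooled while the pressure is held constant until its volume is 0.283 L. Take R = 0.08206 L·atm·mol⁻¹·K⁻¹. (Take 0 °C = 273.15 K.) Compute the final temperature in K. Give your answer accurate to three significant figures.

Convert: T₁ = 295.0 K.
Isobaric, so V/T is constant: P₂ = P₁; T₂ = T₁·(V₂/V₁) = 216.3 K.

T₂ ≈ 216 K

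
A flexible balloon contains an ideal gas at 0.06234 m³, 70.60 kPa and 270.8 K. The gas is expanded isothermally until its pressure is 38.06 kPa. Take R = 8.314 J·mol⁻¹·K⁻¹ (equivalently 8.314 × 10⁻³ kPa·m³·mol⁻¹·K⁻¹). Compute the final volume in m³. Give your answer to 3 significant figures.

Isothermal, so P V is constant: T₂ = T₁; V₂ = V₁·(P₁/P₂) = 0.1156 m³.

V₂ ≈ 0.116 m³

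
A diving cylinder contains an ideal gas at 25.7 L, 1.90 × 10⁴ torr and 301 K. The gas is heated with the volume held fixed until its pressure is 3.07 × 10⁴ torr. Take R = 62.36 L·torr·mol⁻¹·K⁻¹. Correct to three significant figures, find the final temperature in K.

Isochoric, so P/T is constant: V₂ = V₁; T₂ = T₁·(P₂/P₁) = 486.4 K.

T₂ ≈ 486 K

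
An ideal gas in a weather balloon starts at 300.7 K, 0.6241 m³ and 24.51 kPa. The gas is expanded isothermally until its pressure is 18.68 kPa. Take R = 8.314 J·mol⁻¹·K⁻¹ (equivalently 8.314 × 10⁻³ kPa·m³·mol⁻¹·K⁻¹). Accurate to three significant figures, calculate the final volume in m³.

Isothermal, so P V is constant: T₂ = T₁; V₂ = V₁·(P₁/P₂) = 0.8189 m³.

V₂ ≈ 0.819 m³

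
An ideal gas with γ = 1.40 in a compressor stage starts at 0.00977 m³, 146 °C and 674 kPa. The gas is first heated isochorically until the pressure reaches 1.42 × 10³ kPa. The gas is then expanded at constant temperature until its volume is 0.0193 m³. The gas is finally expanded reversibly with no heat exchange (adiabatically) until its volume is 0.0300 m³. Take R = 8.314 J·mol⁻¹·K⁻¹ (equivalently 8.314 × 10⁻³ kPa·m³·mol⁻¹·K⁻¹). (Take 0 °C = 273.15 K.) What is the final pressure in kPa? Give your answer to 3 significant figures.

Convert: T₁ = 419.1 K.
Isochoric, so P/T is constant: V₂ = V₁; T₂ = T₁·(P₂/P₁) = 883.1 K.
Isothermal, so P V is constant: T₃ = T₂; P₃ = P₂·(V₂/V₃) = 718.8 kPa.
Adiabatic (γ = 1.40), T V^(γ−1) and P V^γ constant: T₄ = T₃·(V₃/V₄)^(γ−1) = 740.2 K; P₄ = P₃·(V₃/V₄)^γ = 387.6 kPa.

P₄ ≈ 388 kPa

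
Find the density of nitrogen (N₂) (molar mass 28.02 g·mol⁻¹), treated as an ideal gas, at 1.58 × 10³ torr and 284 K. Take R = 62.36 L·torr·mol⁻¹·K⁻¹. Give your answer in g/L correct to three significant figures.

ρ ≈ 2.50 g/L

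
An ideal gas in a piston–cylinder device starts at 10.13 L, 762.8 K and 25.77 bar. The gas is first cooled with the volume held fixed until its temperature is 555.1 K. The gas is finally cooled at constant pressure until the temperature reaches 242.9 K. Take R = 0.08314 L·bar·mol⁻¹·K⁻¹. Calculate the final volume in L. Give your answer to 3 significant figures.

V₃ ≈ 4.43 L

V constant ⇒ P ∝ T: V₂ = V₁; P₂ = P₁·(T₂/T₁) = 18.75 bar.
Isobaric, so V/T is constant: P₃ = P₂; V₃ = V₂·(T₃/T₂) = 4.433 L.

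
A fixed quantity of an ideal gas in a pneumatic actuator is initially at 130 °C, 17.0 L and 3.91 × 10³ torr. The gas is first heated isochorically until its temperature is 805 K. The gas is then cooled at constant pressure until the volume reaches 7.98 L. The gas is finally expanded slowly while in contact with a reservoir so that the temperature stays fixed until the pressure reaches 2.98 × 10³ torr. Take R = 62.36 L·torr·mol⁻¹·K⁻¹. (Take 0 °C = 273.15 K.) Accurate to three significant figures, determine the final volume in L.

V₄ ≈ 20.9 L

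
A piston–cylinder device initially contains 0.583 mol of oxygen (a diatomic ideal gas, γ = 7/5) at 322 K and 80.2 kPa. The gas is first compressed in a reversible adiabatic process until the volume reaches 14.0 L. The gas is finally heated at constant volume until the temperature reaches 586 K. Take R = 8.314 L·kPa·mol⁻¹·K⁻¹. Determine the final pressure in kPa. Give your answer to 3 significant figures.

From PV = nRT: V₁ = nRT₁/P₁ = 19.46 L.
Adiabatic (γ = 7/5), T V^(γ−1) and P V^γ constant: T₂ = T₁·(V₁/V₂)^(γ−1) = 367.3 K; P₂ = P₁·(V₁/V₂)^γ = 127.2 kPa.
V constant ⇒ P ∝ T: V₃ = V₂; P₃ = P₂·(T₃/T₂) = 202.9 kPa.

P₃ ≈ 203 kPa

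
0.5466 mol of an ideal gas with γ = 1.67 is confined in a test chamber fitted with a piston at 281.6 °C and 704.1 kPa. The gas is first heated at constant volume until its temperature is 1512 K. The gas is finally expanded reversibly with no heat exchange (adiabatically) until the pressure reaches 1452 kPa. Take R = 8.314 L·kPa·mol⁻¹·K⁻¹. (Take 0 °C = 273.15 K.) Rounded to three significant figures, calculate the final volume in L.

Convert: T₁ = 554.8 K.
From PV = nRT: V₁ = nRT₁/P₁ = 3.580 L.
V constant ⇒ P ∝ T: V₂ = V₁; P₂ = P₁·(T₂/T₁) = 1919 kPa.
Reversible adiabatic, γ = 1.67: T₃ = T₂·(P₃/P₂)^((γ−1)/γ) = 1352 K; V₃ = V₂·(P₂/P₃)^(1/γ) = 4.231 L.

V₃ ≈ 4.23 L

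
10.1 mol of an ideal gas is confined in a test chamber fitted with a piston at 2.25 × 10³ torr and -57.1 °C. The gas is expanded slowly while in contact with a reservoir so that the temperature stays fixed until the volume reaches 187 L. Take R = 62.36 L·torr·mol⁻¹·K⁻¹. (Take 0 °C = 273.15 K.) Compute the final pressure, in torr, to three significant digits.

P₂ ≈ 728 torr

Convert: T₁ = 216.0 K.
From PV = nRT: V₁ = nRT₁/P₁ = 60.48 L.
T constant ⇒ Boyle's law P V = const: T₂ = T₁; P₂ = P₁·(V₁/V₂) = 727.7 torr.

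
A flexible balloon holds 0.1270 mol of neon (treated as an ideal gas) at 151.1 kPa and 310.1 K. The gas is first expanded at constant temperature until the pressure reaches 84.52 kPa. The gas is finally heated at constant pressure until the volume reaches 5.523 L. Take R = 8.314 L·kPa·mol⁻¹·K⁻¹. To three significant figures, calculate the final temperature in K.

T₃ ≈ 442 K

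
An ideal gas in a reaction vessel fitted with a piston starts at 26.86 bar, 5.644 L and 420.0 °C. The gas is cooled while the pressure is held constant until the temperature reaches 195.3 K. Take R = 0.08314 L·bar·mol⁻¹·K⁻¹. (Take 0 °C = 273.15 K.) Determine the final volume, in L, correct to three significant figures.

V₂ ≈ 1.59 L

Convert: T₁ = 693.1 K.
P constant ⇒ V ∝ T: P₂ = P₁; V₂ = V₁·(T₂/T₁) = 1.590 L.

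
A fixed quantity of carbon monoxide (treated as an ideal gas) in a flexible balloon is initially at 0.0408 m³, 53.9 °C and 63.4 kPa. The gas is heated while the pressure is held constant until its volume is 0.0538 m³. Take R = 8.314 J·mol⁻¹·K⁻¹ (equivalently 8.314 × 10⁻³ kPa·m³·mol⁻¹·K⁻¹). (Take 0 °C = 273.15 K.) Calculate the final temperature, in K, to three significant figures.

Convert: T₁ = 327.0 K.
P constant ⇒ V ∝ T: P₂ = P₁; T₂ = T₁·(V₂/V₁) = 431.3 K.

T₂ ≈ 431 K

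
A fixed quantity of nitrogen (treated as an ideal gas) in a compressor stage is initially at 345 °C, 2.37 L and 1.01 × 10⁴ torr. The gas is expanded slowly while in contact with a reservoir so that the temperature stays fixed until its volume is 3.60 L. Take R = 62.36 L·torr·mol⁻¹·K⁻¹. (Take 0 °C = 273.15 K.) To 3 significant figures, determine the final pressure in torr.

P₂ ≈ 6.65e+03 torr

Convert: T₁ = 618.1 K.
Isothermal, so P V is constant: T₂ = T₁; P₂ = P₁·(V₁/V₂) = 6649 torr.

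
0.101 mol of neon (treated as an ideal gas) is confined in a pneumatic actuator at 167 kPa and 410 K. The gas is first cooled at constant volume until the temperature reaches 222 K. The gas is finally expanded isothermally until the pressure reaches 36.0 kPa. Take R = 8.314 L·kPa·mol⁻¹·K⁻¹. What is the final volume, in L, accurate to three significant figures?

V₃ ≈ 5.18 L

From PV = nRT: V₁ = nRT₁/P₁ = 2.062 L.
V constant ⇒ P ∝ T: V₂ = V₁; P₂ = P₁·(T₂/T₁) = 90.42 kPa.
T constant ⇒ Boyle's law P V = const: T₃ = T₂; V₃ = V₂·(P₂/P₃) = 5.178 L.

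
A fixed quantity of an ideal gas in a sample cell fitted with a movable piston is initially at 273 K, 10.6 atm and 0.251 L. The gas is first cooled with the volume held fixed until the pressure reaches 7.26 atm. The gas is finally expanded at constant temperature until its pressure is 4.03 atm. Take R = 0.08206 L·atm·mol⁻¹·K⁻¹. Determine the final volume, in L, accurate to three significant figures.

V₃ ≈ 0.452 L

Isochoric, so P/T is constant: V₂ = V₁; T₂ = T₁·(P₂/P₁) = 187.0 K.
Isothermal, so P V is constant: T₃ = T₂; V₃ = V₂·(P₂/P₃) = 0.4522 L.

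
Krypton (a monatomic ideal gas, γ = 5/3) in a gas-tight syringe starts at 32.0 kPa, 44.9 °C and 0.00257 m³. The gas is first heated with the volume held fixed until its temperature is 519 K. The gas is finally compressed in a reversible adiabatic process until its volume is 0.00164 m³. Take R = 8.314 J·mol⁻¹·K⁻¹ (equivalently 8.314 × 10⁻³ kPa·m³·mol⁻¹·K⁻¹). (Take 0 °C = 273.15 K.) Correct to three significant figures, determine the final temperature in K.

T₃ ≈ 700 K

Convert: T₁ = 318.0 K.
Isochoric, so P/T is constant: V₂ = V₁; P₂ = P₁·(T₂/T₁) = 52.22 kPa.
Adiabatic (γ = 5/3), T V^(γ−1) and P V^γ constant: T₃ = T₂·(V₂/V₃)^(γ−1) = 700.2 K; P₃ = P₂·(V₂/V₃)^γ = 110.4 kPa.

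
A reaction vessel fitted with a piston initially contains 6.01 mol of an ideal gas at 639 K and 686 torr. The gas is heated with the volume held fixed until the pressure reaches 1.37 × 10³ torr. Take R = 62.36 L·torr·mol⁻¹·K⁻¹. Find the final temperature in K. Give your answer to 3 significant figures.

T₂ ≈ 1.28e+03 K

From PV = nRT: V₁ = nRT₁/P₁ = 349.1 L.
Isochoric, so P/T is constant: V₂ = V₁; T₂ = T₁·(P₂/P₁) = 1276 K.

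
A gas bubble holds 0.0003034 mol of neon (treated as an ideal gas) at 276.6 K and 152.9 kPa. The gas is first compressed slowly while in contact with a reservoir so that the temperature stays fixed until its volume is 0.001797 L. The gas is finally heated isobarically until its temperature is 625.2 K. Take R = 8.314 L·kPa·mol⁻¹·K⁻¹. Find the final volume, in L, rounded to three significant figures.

V₃ ≈ 0.00406 L

From PV = nRT: V₁ = nRT₁/P₁ = 0.004563 L.
T constant ⇒ Boyle's law P V = const: T₂ = T₁; P₂ = P₁·(V₁/V₂) = 388.3 kPa.
Isobaric, so V/T is constant: P₃ = P₂; V₃ = V₂·(T₃/T₂) = 0.004062 L.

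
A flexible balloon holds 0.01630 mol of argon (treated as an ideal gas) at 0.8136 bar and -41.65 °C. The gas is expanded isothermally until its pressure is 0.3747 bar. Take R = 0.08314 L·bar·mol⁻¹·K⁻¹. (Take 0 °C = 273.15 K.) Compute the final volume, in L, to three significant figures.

Convert: T₁ = 231.5 K.
From PV = nRT: V₁ = nRT₁/P₁ = 0.3856 L.
Isothermal, so P V is constant: T₂ = T₁; V₂ = V₁·(P₁/P₂) = 0.8373 L.

V₂ ≈ 0.837 L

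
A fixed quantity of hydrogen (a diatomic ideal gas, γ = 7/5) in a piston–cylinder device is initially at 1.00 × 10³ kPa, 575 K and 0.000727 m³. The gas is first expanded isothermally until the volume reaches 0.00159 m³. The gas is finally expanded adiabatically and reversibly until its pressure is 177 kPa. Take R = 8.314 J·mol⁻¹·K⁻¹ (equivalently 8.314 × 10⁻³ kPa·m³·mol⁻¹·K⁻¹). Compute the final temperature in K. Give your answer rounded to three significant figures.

T constant ⇒ Boyle's law P V = const: T₂ = T₁; P₂ = P₁·(V₁/V₂) = 457.2 kPa.
Adiabatic (γ = 7/5), T V^(γ−1) and P V^γ constant: T₃ = T₂·(P₃/P₂)^((γ−1)/γ) = 438.4 K; V₃ = V₂·(P₂/P₃)^(1/γ) = 0.003132 m³.

T₃ ≈ 438 K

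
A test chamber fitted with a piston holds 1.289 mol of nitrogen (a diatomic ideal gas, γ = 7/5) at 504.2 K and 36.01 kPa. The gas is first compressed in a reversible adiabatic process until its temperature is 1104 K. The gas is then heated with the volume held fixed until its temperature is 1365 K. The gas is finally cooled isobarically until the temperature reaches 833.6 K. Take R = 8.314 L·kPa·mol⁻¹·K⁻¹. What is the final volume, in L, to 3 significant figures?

From PV = nRT: V₁ = nRT₁/P₁ = 150.1 L.
Reversible adiabatic, γ = 7/5: P₂ = P₁·(T₂/T₁)^(γ/(γ−1)) = 559.4 kPa; V₂ = V₁·(T₁/T₂)^(1/(γ−1)) = 21.15 L.
V constant ⇒ P ∝ T: V₃ = V₂; P₃ = P₂·(T₃/T₂) = 691.6 kPa.
Isobaric, so V/T is constant: P₄ = P₃; V₄ = V₃·(T₄/T₃) = 12.92 L.

V₄ ≈ 12.9 L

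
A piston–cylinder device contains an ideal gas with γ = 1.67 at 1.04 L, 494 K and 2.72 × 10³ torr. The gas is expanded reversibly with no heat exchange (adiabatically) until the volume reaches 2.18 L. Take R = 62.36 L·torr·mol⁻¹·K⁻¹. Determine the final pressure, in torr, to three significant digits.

P₂ ≈ 790 torr

Reversible adiabatic, γ = 1.67: T₂ = T₁·(V₁/V₂)^(γ−1) = 300.9 K; P₂ = P₁·(V₁/V₂)^γ = 790.3 torr.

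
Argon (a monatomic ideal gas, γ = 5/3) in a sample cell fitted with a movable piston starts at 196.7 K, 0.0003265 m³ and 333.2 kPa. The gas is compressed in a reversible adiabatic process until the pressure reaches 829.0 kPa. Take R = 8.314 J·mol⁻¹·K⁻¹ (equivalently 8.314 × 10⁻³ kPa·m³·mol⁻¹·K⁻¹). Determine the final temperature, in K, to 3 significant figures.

Adiabatic (γ = 5/3), T V^(γ−1) and P V^γ constant: T₂ = T₁·(P₂/P₁)^((γ−1)/γ) = 283.2 K; V₂ = V₁·(P₁/P₂)^(1/γ) = 0.0001890 m³.

T₂ ≈ 283 K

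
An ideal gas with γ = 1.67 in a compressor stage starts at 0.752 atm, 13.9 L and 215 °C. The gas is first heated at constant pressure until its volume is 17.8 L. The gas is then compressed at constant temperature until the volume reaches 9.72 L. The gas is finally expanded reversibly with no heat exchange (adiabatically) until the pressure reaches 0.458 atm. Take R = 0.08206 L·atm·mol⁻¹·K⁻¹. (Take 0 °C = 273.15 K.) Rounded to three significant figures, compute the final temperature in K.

Convert: T₁ = 488.1 K.
Isobaric, so V/T is constant: P₂ = P₁; T₂ = T₁·(V₂/V₁) = 625.1 K.
T constant ⇒ Boyle's law P V = const: T₃ = T₂; P₃ = P₂·(V₂/V₃) = 1.377 atm.
Adiabatic (γ = 1.67), T V^(γ−1) and P V^γ constant: T₄ = T₃·(P₄/P₃)^((γ−1)/γ) = 401.9 K; V₄ = V₃·(P₃/P₄)^(1/γ) = 18.79 L.

T₄ ≈ 402 K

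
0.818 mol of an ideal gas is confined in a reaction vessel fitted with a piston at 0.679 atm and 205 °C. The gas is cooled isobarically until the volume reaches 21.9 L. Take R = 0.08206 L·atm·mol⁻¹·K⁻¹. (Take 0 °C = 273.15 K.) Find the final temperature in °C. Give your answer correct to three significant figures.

T₂ ≈ -51.6 °C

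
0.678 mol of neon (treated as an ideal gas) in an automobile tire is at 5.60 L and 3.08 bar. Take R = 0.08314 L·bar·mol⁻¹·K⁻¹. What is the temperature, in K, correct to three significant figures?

T ≈ 306 K

PV = nRT ⇒ T = PV/(nR) = (3.08 × 5.60) / (0.678 × 0.08314)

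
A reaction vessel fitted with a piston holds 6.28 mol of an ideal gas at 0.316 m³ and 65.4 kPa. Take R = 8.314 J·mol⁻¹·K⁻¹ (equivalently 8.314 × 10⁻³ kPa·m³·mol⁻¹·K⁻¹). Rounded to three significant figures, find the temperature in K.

T ≈ 396 K

PV = nRT ⇒ T = PV/(nR) = (65.4 × 0.316) / (6.28 × 8.314 × 10⁻³)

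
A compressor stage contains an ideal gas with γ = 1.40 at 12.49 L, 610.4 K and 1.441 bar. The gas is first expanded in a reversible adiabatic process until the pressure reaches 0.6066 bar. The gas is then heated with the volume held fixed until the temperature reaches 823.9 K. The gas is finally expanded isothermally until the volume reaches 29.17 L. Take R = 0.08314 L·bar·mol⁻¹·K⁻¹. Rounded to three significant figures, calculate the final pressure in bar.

P₄ ≈ 0.833 bar

Reversible adiabatic, γ = 1.40: T₂ = T₁·(P₂/P₁)^((γ−1)/γ) = 476.7 K; V₂ = V₁·(P₁/P₂)^(1/γ) = 23.17 L.
V constant ⇒ P ∝ T: V₃ = V₂; P₃ = P₂·(T₃/T₂) = 1.048 bar.
T constant ⇒ Boyle's law P V = const: T₄ = T₃; P₄ = P₃·(V₃/V₄) = 0.8328 bar.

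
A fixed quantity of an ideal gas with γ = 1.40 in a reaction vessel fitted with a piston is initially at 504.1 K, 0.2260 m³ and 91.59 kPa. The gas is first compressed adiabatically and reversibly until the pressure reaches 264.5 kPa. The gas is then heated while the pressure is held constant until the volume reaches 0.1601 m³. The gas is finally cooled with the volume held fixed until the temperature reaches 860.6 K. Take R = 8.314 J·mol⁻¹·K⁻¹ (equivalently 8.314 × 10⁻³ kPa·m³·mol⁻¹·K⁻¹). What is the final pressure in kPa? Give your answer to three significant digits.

P₄ ≈ 221 kPa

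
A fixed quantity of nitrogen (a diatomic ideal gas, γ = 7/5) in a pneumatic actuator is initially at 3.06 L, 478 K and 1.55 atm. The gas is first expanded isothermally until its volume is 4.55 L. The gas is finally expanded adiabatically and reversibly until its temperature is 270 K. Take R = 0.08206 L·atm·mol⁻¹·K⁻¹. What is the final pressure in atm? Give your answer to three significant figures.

T constant ⇒ Boyle's law P V = const: T₂ = T₁; P₂ = P₁·(V₁/V₂) = 1.042 atm.
Reversible adiabatic, γ = 7/5: P₃ = P₂·(T₃/T₂)^(γ/(γ−1)) = 0.1412 atm; V₃ = V₂·(T₂/T₃)^(1/(γ−1)) = 18.97 L.

P₃ ≈ 0.141 atm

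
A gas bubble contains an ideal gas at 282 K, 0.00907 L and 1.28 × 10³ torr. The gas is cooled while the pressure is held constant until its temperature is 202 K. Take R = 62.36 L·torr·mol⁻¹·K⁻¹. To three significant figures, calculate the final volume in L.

V₂ ≈ 0.00650 L

P constant ⇒ V ∝ T: P₂ = P₁; V₂ = V₁·(T₂/T₁) = 0.006497 L.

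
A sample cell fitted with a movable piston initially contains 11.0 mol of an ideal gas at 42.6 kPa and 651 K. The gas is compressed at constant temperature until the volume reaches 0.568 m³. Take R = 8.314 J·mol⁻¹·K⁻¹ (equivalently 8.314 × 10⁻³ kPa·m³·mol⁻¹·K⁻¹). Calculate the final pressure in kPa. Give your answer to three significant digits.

From PV = nRT: V₁ = nRT₁/P₁ = 1.398 m³.
T constant ⇒ Boyle's law P V = const: T₂ = T₁; P₂ = P₁·(V₁/V₂) = 104.8 kPa.

P₂ ≈ 105 kPa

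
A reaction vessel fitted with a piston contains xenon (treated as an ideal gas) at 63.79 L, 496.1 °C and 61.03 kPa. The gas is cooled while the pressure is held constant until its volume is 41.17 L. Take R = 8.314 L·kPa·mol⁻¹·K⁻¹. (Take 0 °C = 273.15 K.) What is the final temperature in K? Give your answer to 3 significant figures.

Convert: T₁ = 769.2 K.
P constant ⇒ V ∝ T: P₂ = P₁; T₂ = T₁·(V₂/V₁) = 496.5 K.

T₂ ≈ 496 K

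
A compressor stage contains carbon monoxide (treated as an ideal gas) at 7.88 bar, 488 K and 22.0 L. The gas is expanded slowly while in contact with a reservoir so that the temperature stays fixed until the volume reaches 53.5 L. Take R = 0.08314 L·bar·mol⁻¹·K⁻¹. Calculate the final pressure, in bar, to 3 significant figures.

P₂ ≈ 3.24 bar

Isothermal, so P V is constant: T₂ = T₁; P₂ = P₁·(V₁/V₂) = 3.240 bar.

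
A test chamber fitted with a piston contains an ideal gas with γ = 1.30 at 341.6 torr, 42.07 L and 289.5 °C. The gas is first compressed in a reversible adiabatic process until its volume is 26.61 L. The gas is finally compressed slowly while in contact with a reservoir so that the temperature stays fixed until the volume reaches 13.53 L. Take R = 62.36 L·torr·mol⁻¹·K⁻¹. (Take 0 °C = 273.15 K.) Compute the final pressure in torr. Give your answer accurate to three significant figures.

P₃ ≈ 1.22e+03 torr

Convert: T₁ = 562.6 K.
Reversible adiabatic, γ = 1.30: T₂ = T₁·(V₁/V₂)^(γ−1) = 645.5 K; P₂ = P₁·(V₁/V₂)^γ = 619.6 torr.
T constant ⇒ Boyle's law P V = const: T₃ = T₂; P₃ = P₂·(V₂/V₃) = 1219 torr.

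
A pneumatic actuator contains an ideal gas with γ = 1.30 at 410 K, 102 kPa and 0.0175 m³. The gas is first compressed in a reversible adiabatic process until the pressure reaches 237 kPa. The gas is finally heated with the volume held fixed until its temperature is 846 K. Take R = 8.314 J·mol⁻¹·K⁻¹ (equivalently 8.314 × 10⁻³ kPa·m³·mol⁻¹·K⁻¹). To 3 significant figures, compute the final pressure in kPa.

Adiabatic (γ = 1.30), T V^(γ−1) and P V^γ constant: T₂ = T₁·(P₂/P₁)^((γ−1)/γ) = 498.1 K; V₂ = V₁·(P₁/P₂)^(1/γ) = 0.009149 m³.
Isochoric, so P/T is constant: V₃ = V₂; P₃ = P₂·(T₃/T₂) = 402.6 kPa.

P₃ ≈ 403 kPa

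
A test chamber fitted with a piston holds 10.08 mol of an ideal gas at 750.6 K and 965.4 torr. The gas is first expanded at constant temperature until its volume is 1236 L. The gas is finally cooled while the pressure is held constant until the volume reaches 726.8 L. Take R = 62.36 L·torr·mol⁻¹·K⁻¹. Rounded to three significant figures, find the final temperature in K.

From PV = nRT: V₁ = nRT₁/P₁ = 488.7 L.
T constant ⇒ Boyle's law P V = const: T₂ = T₁; P₂ = P₁·(V₁/V₂) = 381.7 torr.
Isobaric, so V/T is constant: P₃ = P₂; T₃ = T₂·(V₃/V₂) = 441.4 K.

T₃ ≈ 441 K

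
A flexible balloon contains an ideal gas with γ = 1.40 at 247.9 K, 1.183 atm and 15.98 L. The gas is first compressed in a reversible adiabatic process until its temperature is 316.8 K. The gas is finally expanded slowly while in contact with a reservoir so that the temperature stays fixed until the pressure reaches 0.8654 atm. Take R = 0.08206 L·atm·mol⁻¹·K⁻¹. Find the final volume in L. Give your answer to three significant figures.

V₃ ≈ 27.9 L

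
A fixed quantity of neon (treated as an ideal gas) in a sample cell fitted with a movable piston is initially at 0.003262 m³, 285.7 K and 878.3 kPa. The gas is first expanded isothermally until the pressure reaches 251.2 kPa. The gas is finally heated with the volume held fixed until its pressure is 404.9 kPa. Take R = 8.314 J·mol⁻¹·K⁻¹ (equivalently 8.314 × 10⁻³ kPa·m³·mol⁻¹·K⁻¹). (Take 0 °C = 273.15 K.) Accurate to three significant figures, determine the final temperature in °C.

Isothermal, so P V is constant: T₂ = T₁; V₂ = V₁·(P₁/P₂) = 0.01141 m³.
V constant ⇒ P ∝ T: V₃ = V₂; T₃ = T₂·(P₃/P₂) = 460.5 K.

T₃ ≈ 187 °C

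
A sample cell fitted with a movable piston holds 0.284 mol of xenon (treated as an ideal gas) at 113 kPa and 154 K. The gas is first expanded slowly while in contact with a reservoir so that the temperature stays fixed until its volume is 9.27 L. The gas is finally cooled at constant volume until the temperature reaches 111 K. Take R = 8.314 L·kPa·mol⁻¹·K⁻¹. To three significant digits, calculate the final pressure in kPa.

P₃ ≈ 28.3 kPa

From PV = nRT: V₁ = nRT₁/P₁ = 3.218 L.
Isothermal, so P V is constant: T₂ = T₁; P₂ = P₁·(V₁/V₂) = 39.23 kPa.
Isochoric, so P/T is constant: V₃ = V₂; P₃ = P₂·(T₃/T₂) = 28.27 kPa.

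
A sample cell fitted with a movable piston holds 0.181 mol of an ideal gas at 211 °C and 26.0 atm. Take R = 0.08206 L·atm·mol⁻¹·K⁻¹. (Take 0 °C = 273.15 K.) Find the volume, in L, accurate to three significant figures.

Convert: T = 484.15 K.
PV = nRT ⇒ V = nRT/P = (0.181 × 0.08206 × 484.15) / 26.0

V ≈ 0.277 L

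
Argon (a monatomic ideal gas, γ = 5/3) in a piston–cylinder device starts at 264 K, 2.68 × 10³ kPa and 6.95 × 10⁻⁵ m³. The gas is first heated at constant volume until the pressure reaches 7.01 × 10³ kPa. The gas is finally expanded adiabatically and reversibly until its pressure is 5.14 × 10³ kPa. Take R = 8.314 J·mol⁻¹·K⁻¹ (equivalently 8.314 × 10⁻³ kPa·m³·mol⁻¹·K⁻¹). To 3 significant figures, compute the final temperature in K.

Isochoric, so P/T is constant: V₂ = V₁; T₂ = T₁·(P₂/P₁) = 690.5 K.
Reversible adiabatic, γ = 5/3: T₃ = T₂·(P₃/P₂)^((γ−1)/γ) = 609.9 K; V₃ = V₂·(P₂/P₃)^(1/γ) = 8.372e-05 m³.

T₃ ≈ 610 K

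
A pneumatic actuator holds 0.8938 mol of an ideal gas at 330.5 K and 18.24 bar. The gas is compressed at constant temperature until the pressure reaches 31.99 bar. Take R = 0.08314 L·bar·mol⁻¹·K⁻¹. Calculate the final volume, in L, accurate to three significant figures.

V₂ ≈ 0.768 L

From PV = nRT: V₁ = nRT₁/P₁ = 1.346 L.
T constant ⇒ Boyle's law P V = const: T₂ = T₁; V₂ = V₁·(P₁/P₂) = 0.7677 L.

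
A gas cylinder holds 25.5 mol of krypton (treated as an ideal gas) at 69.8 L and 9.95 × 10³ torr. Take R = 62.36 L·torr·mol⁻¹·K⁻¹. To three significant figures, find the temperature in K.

T ≈ 437 K

PV = nRT ⇒ T = PV/(nR) = (9.95e+03 × 69.8) / (25.5 × 62.36)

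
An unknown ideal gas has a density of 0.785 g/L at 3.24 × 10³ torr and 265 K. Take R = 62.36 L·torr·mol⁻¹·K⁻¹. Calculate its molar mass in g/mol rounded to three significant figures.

M ≈ 4.00 g/mol

ρ = PM/(RT) ⇒ M = ρRT/P = (0.785 × 62.36 × 265.0) / 3.24e+03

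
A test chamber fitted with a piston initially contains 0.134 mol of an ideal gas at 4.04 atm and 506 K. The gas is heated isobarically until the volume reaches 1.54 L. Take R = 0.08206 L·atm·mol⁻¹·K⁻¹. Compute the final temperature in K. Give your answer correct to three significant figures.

From PV = nRT: V₁ = nRT₁/P₁ = 1.377 L.
P constant ⇒ V ∝ T: P₂ = P₁; T₂ = T₁·(V₂/V₁) = 565.8 K.

T₂ ≈ 566 K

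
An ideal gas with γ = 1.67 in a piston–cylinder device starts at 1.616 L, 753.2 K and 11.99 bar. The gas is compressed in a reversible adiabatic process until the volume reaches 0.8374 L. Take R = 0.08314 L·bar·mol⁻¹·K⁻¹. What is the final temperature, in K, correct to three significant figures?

Adiabatic (γ = 1.67), T V^(γ−1) and P V^γ constant: T₂ = T₁·(V₁/V₂)^(γ−1) = 1170 K; P₂ = P₁·(V₁/V₂)^γ = 35.94 bar.

T₂ ≈ 1.17e+03 K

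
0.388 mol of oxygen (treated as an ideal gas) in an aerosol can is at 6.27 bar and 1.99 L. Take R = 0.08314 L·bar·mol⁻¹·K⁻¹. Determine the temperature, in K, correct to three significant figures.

T ≈ 387 K

PV = nRT ⇒ T = PV/(nR) = (6.27 × 1.99) / (0.388 × 0.08314)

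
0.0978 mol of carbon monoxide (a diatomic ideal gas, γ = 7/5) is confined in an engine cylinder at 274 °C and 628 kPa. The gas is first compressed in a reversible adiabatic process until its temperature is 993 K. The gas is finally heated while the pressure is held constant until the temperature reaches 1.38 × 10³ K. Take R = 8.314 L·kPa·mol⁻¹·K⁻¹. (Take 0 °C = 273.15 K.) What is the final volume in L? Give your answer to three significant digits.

Convert: T₁ = 547.1 K.
From PV = nRT: V₁ = nRT₁/P₁ = 0.7084 L.
Adiabatic (γ = 7/5), T V^(γ−1) and P V^γ constant: P₂ = P₁·(T₂/T₁)^(γ/(γ−1)) = 5057 kPa; V₂ = V₁·(T₁/T₂)^(1/(γ−1)) = 0.1597 L.
P constant ⇒ V ∝ T: P₃ = P₂; V₃ = V₂·(T₃/T₂) = 0.2219 L.

V₃ ≈ 0.222 L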